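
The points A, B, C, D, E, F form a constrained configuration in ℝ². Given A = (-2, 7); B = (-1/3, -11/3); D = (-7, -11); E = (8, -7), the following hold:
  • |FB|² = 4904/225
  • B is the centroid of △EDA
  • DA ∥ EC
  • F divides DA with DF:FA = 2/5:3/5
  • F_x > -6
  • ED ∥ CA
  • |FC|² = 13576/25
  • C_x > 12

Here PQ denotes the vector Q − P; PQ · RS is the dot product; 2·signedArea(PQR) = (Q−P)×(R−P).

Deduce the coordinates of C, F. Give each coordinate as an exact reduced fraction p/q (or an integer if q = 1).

C = (13, 11)
F = (-5, -19/5)

1. C_x = 13  [ED ∥ CA ∩ DA ∥ EC]
2. C_y = 11  [ED ∥ CA ∩ DA ∥ EC]
   → C = (13, 11)
3. F_x = -5  [F divides DA with DF:FA = 2/5:3/5]
4. F_y = -19/5  [F divides DA with DF:FA = 2/5:3/5]
   → F = (-5, -19/5)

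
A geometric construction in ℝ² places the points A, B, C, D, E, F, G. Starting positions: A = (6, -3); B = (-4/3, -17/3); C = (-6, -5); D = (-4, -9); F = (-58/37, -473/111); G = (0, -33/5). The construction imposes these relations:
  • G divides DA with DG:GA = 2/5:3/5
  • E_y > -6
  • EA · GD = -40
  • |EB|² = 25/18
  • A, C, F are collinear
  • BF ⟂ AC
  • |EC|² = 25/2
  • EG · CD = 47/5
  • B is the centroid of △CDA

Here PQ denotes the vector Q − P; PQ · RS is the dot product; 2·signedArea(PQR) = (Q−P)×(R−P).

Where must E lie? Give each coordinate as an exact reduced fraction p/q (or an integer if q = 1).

E = (-5/2, -11/2)

1. E_x = -5/2  [EG · CD = 47/5 ∩ EA · GD = -40]
2. E_y = -11/2  [EG · CD = 47/5 ∩ EA · GD = -40]
   → E = (-5/2, -11/2)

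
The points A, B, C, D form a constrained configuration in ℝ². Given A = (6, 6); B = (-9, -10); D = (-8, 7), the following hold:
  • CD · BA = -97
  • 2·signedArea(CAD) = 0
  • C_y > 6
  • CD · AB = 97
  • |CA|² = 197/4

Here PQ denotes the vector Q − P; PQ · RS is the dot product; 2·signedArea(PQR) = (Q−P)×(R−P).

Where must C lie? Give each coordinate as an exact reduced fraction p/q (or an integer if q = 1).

1. C_x = -1  [2·signedArea(CAD) = 0 ∩ CD · AB = 97]
2. C_y = 13/2  [2·signedArea(CAD) = 0 ∩ CD · AB = 97]
   → C = (-1, 13/2)

C = (-1, 13/2)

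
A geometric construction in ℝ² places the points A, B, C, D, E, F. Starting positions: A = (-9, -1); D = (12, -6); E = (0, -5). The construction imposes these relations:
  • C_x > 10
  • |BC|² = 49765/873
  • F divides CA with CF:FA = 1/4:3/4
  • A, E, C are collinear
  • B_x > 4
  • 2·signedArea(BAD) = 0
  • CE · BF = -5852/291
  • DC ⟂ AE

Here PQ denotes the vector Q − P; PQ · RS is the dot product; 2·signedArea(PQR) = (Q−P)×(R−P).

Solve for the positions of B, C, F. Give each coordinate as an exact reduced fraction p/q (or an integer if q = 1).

1. C_x = 1008/97  [A, E, C are collinear ∩ DC ⟂ AE]
2. C_y = -933/97  [A, E, C are collinear ∩ DC ⟂ AE]
   → C = (1008/97, -933/97)
3. F_x = 2151/388  [F divides CA with CF:FA = 1/4:3/4]
4. F_y = -724/97  [F divides CA with CF:FA = 1/4:3/4]
   → F = (2151/388, -724/97)
5. B_x = 5  [2·signedArea(BAD) = 0 ∩ CE · BF = -5852/291]
6. B_y = -13/3  [2·signedArea(BAD) = 0 ∩ CE · BF = -5852/291]
   → B = (5, -13/3)

B = (5, -13/3)
C = (1008/97, -933/97)
F = (2151/388, -724/97)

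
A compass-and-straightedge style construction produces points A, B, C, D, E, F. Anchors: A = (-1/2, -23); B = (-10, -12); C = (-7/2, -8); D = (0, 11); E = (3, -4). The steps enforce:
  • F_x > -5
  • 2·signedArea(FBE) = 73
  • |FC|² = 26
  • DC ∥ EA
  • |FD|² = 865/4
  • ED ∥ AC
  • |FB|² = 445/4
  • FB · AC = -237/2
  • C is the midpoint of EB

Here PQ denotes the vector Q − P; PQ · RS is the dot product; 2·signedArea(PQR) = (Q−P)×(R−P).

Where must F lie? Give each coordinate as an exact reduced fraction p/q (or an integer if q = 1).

F = (-9/2, -3)

1. F_x = -9/2  [2·signedArea(FBE) = 73 ∩ FB · AC = -237/2]
2. F_y = -3  [2·signedArea(FBE) = 73 ∩ FB · AC = -237/2]
   → F = (-9/2, -3)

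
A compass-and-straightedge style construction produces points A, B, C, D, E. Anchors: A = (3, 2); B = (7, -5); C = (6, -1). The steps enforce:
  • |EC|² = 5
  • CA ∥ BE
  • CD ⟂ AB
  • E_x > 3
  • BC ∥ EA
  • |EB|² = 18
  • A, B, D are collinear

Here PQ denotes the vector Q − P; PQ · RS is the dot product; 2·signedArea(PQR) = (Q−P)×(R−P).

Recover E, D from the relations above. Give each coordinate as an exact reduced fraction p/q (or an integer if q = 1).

1. E_x = 4  [BC ∥ EA ∩ CA ∥ BE]
2. E_y = -2  [BC ∥ EA ∩ CA ∥ BE]
   → E = (4, -2)
3. D_x = 327/65  [A, B, D are collinear ∩ CD ⟂ AB]
4. D_y = -101/65  [A, B, D are collinear ∩ CD ⟂ AB]
   → D = (327/65, -101/65)

D = (327/65, -101/65)
E = (4, -2)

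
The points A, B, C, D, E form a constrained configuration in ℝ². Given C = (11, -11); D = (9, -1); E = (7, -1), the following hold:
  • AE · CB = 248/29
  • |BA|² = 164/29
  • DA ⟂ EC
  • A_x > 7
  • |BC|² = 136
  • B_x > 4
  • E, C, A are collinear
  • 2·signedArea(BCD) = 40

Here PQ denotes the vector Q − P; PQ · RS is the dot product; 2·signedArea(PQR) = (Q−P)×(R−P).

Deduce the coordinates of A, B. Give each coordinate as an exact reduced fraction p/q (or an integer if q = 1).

A = (211/29, -49/29)
B = (5, -1)

1. A_x = 211/29  [E, C, A are collinear ∩ DA ⟂ EC]
2. A_y = -49/29  [E, C, A are collinear ∩ DA ⟂ EC]
   → A = (211/29, -49/29)
3. B_x = 5  [2·signedArea(BCD) = 40 ∩ AE · CB = 248/29]
4. B_y = -1  [2·signedArea(BCD) = 40 ∩ AE · CB = 248/29]
   → B = (5, -1)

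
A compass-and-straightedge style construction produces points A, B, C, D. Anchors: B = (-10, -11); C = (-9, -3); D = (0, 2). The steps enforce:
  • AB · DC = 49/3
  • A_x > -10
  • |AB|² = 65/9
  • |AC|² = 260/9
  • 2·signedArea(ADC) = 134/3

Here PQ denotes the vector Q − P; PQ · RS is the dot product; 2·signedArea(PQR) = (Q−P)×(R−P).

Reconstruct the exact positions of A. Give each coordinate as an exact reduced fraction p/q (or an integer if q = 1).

A = (-29/3, -25/3)

1. A_x = -29/3  [2·signedArea(ADC) = 134/3 ∩ AB · DC = 49/3]
2. A_y = -25/3  [2·signedArea(ADC) = 134/3 ∩ AB · DC = 49/3]
   → A = (-29/3, -25/3)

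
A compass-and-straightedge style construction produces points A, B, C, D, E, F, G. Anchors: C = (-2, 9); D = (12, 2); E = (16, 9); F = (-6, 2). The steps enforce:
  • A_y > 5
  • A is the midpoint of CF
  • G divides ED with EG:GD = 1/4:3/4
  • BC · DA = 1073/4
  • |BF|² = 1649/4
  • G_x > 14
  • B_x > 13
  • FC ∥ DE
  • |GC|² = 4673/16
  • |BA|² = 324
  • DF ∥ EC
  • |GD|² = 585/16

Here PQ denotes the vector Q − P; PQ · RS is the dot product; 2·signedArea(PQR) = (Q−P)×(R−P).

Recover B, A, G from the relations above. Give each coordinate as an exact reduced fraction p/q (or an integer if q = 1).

A = (-4, 11/2)
B = (14, 11/2)
G = (15, 29/4)

1. A_x = -4  [A is the midpoint of CF]
2. A_y = 11/2  [A is the midpoint of CF]
   → A = (-4, 11/2)
3. G_x = 15  [G divides ED with EG:GD = 1/4:3/4]
4. G_y = 29/4  [G divides ED with EG:GD = 1/4:3/4]
   → G = (15, 29/4)
5. B_x = 14  [line 16·x + -7/2·y + -819/4 = 0 ∩ |BF|² = 1649/4]
6. B_y = 11/2  [line 16·x + -7/2·y + -819/4 = 0 ∩ |BF|² = 1649/4]
   → B = (14, 11/2)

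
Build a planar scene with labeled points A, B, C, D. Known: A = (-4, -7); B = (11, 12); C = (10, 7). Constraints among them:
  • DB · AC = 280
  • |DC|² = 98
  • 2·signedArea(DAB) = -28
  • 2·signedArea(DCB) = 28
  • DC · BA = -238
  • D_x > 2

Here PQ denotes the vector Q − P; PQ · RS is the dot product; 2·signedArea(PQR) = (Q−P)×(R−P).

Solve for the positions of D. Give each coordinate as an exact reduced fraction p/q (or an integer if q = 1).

D = (3, 0)

1. D_x = 3  [2·signedArea(DAB) = -28 ∩ DB · AC = 280]
2. D_y = 0  [2·signedArea(DAB) = -28 ∩ DB · AC = 280]
   → D = (3, 0)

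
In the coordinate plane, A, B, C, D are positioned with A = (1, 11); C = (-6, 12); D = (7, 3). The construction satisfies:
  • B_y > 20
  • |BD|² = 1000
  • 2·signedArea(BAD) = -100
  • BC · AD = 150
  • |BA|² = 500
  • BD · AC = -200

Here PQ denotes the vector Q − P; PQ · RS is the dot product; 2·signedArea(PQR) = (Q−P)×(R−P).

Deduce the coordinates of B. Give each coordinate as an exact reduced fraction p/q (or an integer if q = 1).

B = (-19, 21)

1. B_x = -19  [BD · AC = -200 ∩ 2·signedArea(BAD) = -100]
2. B_y = 21  [BD · AC = -200 ∩ 2·signedArea(BAD) = -100]
   → B = (-19, 21)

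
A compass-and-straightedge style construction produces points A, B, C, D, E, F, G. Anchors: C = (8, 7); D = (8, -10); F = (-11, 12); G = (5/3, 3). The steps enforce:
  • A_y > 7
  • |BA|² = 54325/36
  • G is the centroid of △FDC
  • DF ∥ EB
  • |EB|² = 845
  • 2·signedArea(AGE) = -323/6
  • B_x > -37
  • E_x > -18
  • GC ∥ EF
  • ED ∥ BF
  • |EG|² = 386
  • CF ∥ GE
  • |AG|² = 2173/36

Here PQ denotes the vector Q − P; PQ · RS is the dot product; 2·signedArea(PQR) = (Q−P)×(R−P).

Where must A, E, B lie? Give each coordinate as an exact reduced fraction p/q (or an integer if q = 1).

A = (-14/3, 15/2)
B = (-109/3, 30)
E = (-52/3, 8)

1. E_x = -52/3  [GC ∥ EF ∩ CF ∥ GE]
2. E_y = 8  [GC ∥ EF ∩ CF ∥ GE]
   → E = (-52/3, 8)
3. B_x = -109/3  [ED ∥ BF ∩ DF ∥ EB]
4. B_y = 30  [ED ∥ BF ∩ DF ∥ EB]
   → B = (-109/3, 30)
5. A_x = -14/3  [line -5·x + -19·y + 715/6 = 0 ∩ |AG|² = 2173/36]
6. A_y = 15/2  [line -5·x + -19·y + 715/6 = 0 ∩ |AG|² = 2173/36]
   → A = (-14/3, 15/2)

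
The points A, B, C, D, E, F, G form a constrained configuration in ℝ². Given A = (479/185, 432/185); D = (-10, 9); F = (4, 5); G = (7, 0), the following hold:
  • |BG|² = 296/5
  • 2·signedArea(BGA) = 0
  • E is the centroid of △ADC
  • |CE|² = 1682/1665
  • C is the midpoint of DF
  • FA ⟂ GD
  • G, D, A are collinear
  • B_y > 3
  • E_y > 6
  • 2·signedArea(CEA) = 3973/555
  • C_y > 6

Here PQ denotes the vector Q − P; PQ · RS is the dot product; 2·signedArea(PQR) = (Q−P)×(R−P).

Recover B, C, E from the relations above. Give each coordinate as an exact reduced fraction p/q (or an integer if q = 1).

B = (1/5, 18/5)
C = (-3, 7)
E = (-642/185, 3392/555)

1. B_x = 1/5  [line -432/185·x + -816/185·y + 3024/185 = 0 ∩ |BG|² = 296/5]
2. B_y = 18/5  [line -432/185·x + -816/185·y + 3024/185 = 0 ∩ |BG|² = 296/5]
   → B = (1/5, 18/5)
3. C_x = -3  [C is the midpoint of DF]
4. C_y = 7  [C is the midpoint of DF]
   → C = (-3, 7)
5. E_x = -642/185  [E is the centroid of △ADC]
6. E_y = 3392/555  [E is the centroid of △ADC]
   → E = (-642/185, 3392/555)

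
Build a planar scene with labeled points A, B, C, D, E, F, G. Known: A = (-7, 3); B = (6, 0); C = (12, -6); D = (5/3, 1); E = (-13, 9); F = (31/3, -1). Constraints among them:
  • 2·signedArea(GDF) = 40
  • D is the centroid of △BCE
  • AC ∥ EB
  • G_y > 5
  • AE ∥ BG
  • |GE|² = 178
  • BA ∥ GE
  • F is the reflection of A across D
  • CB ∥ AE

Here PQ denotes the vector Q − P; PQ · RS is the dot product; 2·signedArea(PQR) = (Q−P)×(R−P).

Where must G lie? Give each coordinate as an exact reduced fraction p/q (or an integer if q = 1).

G = (0, 6)

1. G_x = 0  [BA ∥ GE ∩ AE ∥ BG]
2. G_y = 6  [BA ∥ GE ∩ AE ∥ BG]
   → G = (0, 6)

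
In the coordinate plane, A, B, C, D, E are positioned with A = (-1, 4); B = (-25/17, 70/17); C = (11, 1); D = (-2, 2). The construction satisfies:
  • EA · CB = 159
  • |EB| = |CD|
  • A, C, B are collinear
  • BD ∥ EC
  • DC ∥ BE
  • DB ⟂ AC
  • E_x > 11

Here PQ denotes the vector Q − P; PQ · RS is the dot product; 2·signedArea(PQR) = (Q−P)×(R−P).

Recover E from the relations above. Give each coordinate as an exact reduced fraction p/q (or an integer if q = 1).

E = (196/17, 53/17)

1. E_x = 196/17  [BD ∥ EC ∩ DC ∥ BE]
2. E_y = 53/17  [BD ∥ EC ∩ DC ∥ BE]
   → E = (196/17, 53/17)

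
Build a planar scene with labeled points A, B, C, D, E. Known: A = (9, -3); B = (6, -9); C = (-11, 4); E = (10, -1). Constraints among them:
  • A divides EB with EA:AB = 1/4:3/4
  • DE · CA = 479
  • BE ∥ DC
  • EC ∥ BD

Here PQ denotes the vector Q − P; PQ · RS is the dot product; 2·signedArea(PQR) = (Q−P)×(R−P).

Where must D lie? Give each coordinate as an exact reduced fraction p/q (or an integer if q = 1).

1. D_x = -15  [BE ∥ DC ∩ EC ∥ BD]
2. D_y = -4  [BE ∥ DC ∩ EC ∥ BD]
   → D = (-15, -4)

D = (-15, -4)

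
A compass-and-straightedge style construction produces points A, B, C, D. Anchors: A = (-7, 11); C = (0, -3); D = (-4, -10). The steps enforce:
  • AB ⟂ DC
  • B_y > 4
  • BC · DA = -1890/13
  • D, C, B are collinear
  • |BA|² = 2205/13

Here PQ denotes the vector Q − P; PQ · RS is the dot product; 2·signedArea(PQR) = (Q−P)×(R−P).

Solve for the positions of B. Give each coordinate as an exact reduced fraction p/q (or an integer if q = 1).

B = (56/13, 59/13)

1. B_x = 56/13  [D, C, B are collinear ∩ AB ⟂ DC]
2. B_y = 59/13  [D, C, B are collinear ∩ AB ⟂ DC]
   → B = (56/13, 59/13)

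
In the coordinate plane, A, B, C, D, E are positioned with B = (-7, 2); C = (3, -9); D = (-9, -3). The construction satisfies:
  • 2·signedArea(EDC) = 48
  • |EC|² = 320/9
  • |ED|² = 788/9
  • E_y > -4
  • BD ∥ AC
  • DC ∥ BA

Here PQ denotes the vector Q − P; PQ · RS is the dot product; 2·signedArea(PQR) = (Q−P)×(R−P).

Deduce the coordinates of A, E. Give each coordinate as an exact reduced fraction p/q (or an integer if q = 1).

A = (5, -4)
E = (1/3, -11/3)

1. A_x = 5  [BD ∥ AC ∩ DC ∥ BA]
2. A_y = -4  [BD ∥ AC ∩ DC ∥ BA]
   → A = (5, -4)
3. E_x = 1/3  [line 6·x + 12·y + 42 = 0 ∩ |EC|² = 320/9]
4. E_y = -11/3  [line 6·x + 12·y + 42 = 0 ∩ |EC|² = 320/9]
   → E = (1/3, -11/3)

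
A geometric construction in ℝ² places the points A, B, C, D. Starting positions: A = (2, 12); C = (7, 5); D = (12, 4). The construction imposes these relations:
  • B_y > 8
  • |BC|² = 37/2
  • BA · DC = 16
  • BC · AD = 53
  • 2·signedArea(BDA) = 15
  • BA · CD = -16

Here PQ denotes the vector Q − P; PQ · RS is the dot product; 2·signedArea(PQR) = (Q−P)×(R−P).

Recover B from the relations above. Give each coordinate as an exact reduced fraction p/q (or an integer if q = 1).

B = (9/2, 17/2)

1. B_x = 9/2  [2·signedArea(BDA) = 15 ∩ BA · CD = -16]
2. B_y = 17/2  [2·signedArea(BDA) = 15 ∩ BA · CD = -16]
   → B = (9/2, 17/2)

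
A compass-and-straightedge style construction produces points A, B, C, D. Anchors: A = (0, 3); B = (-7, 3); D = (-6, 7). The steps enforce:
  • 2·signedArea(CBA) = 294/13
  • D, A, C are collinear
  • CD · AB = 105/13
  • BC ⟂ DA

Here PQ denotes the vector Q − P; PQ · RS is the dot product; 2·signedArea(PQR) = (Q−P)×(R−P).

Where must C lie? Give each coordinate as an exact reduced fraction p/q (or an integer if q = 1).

1. C_x = -63/13  [D, A, C are collinear ∩ BC ⟂ DA]
2. C_y = 81/13  [D, A, C are collinear ∩ BC ⟂ DA]
   → C = (-63/13, 81/13)

C = (-63/13, 81/13)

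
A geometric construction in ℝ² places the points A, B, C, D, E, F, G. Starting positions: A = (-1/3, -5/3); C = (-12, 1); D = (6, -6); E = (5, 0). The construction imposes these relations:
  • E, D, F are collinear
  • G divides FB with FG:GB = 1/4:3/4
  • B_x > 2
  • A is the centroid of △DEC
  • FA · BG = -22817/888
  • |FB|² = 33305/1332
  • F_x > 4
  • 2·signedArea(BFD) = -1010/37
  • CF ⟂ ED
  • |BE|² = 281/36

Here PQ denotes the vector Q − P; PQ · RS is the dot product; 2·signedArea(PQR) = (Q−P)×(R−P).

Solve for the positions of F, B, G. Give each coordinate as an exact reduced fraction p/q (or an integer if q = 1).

B = (7/3, -5/6)
F = (162/37, 138/37)
G = (1717/444, 2299/888)

1. F_x = 162/37  [E, D, F are collinear ∩ CF ⟂ ED]
2. F_y = 138/37  [E, D, F are collinear ∩ CF ⟂ ED]
   → F = (162/37, 138/37)
3. B_x = 7/3  [line 360/37·x + 60/37·y + -790/37 = 0 ∩ |FB|² = 33305/1332]
4. B_y = -5/6  [line 360/37·x + 60/37·y + -790/37 = 0 ∩ |FB|² = 33305/1332]
   → B = (7/3, -5/6)
5. G_x = 1717/444  [G divides FB with FG:GB = 1/4:3/4]
6. G_y = 2299/888  [G divides FB with FG:GB = 1/4:3/4]
   → G = (1717/444, 2299/888)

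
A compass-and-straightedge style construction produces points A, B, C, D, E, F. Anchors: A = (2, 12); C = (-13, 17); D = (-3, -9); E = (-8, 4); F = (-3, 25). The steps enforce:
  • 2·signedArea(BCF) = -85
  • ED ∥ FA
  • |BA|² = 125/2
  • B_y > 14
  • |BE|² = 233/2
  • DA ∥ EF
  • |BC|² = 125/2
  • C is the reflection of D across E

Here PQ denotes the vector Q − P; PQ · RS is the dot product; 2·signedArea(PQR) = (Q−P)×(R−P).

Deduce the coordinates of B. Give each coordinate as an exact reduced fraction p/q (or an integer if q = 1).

1. B_x = -11/2  [line -8·x + 10·y + -189 = 0 ∩ |BC|² = 125/2]
2. B_y = 29/2  [line -8·x + 10·y + -189 = 0 ∩ |BC|² = 125/2]
   → B = (-11/2, 29/2)

B = (-11/2, 29/2)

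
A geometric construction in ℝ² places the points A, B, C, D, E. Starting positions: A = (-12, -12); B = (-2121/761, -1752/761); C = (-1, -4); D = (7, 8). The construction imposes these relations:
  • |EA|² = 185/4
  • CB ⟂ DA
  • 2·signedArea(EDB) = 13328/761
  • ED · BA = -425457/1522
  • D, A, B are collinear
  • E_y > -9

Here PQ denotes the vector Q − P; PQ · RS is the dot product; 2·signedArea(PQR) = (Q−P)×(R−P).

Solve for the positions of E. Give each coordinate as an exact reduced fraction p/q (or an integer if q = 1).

E = (-13/2, -8)

1. E_x = -13/2  [ED · BA = -425457/1522 ∩ 2·signedArea(EDB) = 13328/761]
2. E_y = -8  [ED · BA = -425457/1522 ∩ 2·signedArea(EDB) = 13328/761]
   → E = (-13/2, -8)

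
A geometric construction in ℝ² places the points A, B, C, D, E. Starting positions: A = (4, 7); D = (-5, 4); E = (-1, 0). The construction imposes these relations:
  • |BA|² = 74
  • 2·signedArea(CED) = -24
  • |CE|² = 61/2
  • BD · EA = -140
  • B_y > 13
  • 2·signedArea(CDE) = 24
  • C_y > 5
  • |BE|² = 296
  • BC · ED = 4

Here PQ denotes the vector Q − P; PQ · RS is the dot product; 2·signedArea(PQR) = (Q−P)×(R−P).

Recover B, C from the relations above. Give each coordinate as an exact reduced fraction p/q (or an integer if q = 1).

1. B_x = 9  [line -5·x + -7·y + 143 = 0 ∩ |BA|² = 74]
2. B_y = 14  [line -5·x + -7·y + 143 = 0 ∩ |BA|² = 74]
   → B = (9, 14)
3. C_x = -1/2  [BC · ED = 4 ∩ 2·signedArea(CDE) = 24]
4. C_y = 11/2  [BC · ED = 4 ∩ 2·signedArea(CDE) = 24]
   → C = (-1/2, 11/2)

B = (9, 14)
C = (-1/2, 11/2)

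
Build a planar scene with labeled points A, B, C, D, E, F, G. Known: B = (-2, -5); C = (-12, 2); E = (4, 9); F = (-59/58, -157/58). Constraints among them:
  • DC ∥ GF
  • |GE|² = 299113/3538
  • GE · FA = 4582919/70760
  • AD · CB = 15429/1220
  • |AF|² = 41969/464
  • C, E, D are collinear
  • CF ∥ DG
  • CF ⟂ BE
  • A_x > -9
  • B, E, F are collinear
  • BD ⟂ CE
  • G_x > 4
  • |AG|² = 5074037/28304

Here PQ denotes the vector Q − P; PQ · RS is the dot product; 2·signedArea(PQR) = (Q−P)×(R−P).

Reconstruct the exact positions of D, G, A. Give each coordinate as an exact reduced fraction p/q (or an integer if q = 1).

A = (-8, 15/4)
D = (-1884/305, 1387/305)
G = (85013/17690, -2819/17690)

1. D_x = -1884/305  [C, E, D are collinear ∩ BD ⟂ CE]
2. D_y = 1387/305  [C, E, D are collinear ∩ BD ⟂ CE]
   → D = (-1884/305, 1387/305)
3. G_x = 85013/17690  [DC ∥ GF ∩ CF ∥ DG]
4. G_y = -2819/17690  [DC ∥ GF ∩ CF ∥ DG]
   → G = (85013/17690, -2819/17690)
5. A_x = -8  [AD · CB = 15429/1220 ∩ GE · FA = 4582919/70760]
6. A_y = 15/4  [AD · CB = 15429/1220 ∩ GE · FA = 4582919/70760]
   → A = (-8, 15/4)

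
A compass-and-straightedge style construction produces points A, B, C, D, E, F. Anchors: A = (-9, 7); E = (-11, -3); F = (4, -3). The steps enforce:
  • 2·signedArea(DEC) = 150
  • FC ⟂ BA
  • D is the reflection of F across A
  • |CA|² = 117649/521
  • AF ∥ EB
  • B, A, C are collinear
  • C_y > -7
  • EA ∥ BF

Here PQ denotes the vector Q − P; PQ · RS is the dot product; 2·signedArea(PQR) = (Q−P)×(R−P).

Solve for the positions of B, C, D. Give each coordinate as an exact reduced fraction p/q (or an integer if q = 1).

B = (2, -13)
C = (-916/521, -3213/521)
D = (-22, 17)

1. B_x = 2  [EA ∥ BF ∩ AF ∥ EB]
2. B_y = -13  [EA ∥ BF ∩ AF ∥ EB]
   → B = (2, -13)
3. C_x = -916/521  [B, A, C are collinear ∩ FC ⟂ BA]
4. C_y = -3213/521  [B, A, C are collinear ∩ FC ⟂ BA]
   → C = (-916/521, -3213/521)
5. D_x = -22  [D is the reflection of F across A]
6. D_y = 17  [D is the reflection of F across A]
   → D = (-22, 17)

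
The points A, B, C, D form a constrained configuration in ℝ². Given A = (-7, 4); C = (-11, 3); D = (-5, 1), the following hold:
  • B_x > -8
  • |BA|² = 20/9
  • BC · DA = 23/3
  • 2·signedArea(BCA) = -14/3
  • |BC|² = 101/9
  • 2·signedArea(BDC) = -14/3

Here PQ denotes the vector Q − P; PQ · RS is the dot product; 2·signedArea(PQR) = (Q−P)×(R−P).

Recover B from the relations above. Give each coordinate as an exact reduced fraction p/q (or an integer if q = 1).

B = (-23/3, 8/3)

1. B_x = -23/3  [BC · DA = 23/3 ∩ 2·signedArea(BDC) = -14/3]
2. B_y = 8/3  [BC · DA = 23/3 ∩ 2·signedArea(BDC) = -14/3]
   → B = (-23/3, 8/3)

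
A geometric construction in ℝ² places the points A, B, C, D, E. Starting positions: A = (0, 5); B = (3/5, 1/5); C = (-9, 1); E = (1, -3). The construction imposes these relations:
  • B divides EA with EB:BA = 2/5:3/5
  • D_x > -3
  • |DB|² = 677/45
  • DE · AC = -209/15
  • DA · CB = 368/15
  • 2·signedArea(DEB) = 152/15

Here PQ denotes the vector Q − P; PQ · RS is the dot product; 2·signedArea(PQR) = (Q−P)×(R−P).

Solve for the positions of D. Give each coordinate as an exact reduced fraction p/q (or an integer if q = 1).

D = (-14/5, 31/15)

1. D_x = -14/5  [2·signedArea(DEB) = 152/15 ∩ DA · CB = 368/15]
2. D_y = 31/15  [2·signedArea(DEB) = 152/15 ∩ DA · CB = 368/15]
   → D = (-14/5, 31/15)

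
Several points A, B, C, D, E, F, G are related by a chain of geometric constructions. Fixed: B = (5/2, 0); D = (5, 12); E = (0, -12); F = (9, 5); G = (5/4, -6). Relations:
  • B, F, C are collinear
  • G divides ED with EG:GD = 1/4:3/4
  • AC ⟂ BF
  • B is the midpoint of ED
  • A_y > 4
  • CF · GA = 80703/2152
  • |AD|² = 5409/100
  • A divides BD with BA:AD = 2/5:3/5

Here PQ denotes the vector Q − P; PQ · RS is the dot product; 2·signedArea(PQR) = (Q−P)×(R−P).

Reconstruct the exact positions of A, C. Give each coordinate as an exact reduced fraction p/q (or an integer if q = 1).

A = (7/2, 24/5)
C = (2931/538, 610/269)

1. A_x = 7/2  [A divides BD with BA:AD = 2/5:3/5]
2. A_y = 24/5  [A divides BD with BA:AD = 2/5:3/5]
   → A = (7/2, 24/5)
3. C_x = 2931/538  [B, F, C are collinear ∩ AC ⟂ BF]
4. C_y = 610/269  [B, F, C are collinear ∩ AC ⟂ BF]
   → C = (2931/538, 610/269)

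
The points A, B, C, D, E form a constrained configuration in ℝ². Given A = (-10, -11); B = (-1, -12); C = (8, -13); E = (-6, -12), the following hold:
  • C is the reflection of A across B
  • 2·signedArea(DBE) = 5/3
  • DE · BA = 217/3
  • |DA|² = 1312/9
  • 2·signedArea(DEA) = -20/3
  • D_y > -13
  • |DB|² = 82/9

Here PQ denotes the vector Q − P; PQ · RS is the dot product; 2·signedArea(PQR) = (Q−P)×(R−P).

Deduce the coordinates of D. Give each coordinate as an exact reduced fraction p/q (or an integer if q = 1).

D = (2, -37/3)

1. D_x = 2  [2·signedArea(DBE) = 5/3 ∩ DE · BA = 217/3]
2. D_y = -37/3  [2·signedArea(DBE) = 5/3 ∩ DE · BA = 217/3]
   → D = (2, -37/3)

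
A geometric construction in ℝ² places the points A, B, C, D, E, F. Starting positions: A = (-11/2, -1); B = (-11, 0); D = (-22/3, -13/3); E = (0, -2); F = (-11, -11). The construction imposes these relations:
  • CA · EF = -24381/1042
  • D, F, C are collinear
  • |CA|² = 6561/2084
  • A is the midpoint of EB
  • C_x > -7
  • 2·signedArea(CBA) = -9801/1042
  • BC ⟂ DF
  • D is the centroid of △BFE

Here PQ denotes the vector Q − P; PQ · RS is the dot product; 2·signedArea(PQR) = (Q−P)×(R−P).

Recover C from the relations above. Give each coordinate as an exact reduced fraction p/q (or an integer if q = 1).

1. C_x = -3311/521  [D, F, C are collinear ∩ BC ⟂ DF]
2. C_y = -1331/521  [D, F, C are collinear ∩ BC ⟂ DF]
   → C = (-3311/521, -1331/521)

C = (-3311/521, -1331/521)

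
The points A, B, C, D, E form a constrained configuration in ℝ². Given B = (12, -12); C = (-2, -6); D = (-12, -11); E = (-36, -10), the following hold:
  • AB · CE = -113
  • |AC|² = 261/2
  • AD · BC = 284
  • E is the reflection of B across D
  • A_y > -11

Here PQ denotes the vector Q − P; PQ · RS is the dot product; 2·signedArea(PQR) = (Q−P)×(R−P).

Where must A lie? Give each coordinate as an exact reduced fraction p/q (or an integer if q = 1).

1. A_x = 17/2  [AB · CE = -113 ∩ AD · BC = 284]
2. A_y = -21/2  [AB · CE = -113 ∩ AD · BC = 284]
   → A = (17/2, -21/2)

A = (17/2, -21/2)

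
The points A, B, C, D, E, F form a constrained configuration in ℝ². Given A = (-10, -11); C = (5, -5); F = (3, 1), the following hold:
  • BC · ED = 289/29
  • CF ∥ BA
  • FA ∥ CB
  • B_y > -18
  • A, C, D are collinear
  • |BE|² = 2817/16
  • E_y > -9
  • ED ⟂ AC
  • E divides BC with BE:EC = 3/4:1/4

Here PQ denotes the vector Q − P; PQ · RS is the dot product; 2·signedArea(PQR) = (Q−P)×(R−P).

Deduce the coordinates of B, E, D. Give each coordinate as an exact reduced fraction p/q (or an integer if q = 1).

B = (-8, -17)
D = (135/116, -379/58)
E = (7/4, -8)

1. B_x = -8  [CF ∥ BA ∩ FA ∥ CB]
2. B_y = -17  [CF ∥ BA ∩ FA ∥ CB]
   → B = (-8, -17)
3. E_x = 7/4  [E divides BC with BE:EC = 3/4:1/4]
4. E_y = -8  [E divides BC with BE:EC = 3/4:1/4]
   → E = (7/4, -8)
5. D_x = 135/116  [A, C, D are collinear ∩ ED ⟂ AC]
6. D_y = -379/58  [A, C, D are collinear ∩ ED ⟂ AC]
   → D = (135/116, -379/58)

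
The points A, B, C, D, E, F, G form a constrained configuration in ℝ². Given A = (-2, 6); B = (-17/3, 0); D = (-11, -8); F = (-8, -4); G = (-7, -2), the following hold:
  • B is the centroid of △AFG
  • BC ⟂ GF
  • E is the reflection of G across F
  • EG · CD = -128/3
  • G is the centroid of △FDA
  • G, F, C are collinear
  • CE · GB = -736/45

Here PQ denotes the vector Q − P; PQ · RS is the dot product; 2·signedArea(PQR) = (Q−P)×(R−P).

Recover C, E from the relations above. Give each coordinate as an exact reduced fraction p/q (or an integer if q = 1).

C = (-89/15, 2/15)
E = (-9, -6)

1. C_x = -89/15  [G, F, C are collinear ∩ BC ⟂ GF]
2. C_y = 2/15  [G, F, C are collinear ∩ BC ⟂ GF]
   → C = (-89/15, 2/15)
3. E_x = -9  [E is the reflection of G across F]
4. E_y = -6  [E is the reflection of G across F]
   → E = (-9, -6)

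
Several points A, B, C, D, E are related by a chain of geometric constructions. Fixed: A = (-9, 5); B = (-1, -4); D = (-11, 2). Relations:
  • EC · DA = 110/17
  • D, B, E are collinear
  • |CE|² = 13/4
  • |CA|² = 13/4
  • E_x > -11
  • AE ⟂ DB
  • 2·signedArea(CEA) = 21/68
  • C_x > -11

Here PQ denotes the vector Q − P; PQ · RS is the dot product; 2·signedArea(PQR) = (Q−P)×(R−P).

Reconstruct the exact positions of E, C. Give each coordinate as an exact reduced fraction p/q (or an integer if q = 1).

C = (-10, 7/2)
E = (-369/34, 65/34)

1. E_x = -369/34  [D, B, E are collinear ∩ AE ⟂ DB]
2. E_y = 65/34  [D, B, E are collinear ∩ AE ⟂ DB]
   → E = (-369/34, 65/34)
3. C_x = -10  [2·signedArea(CEA) = 21/68 ∩ EC · DA = 110/17]
4. C_y = 7/2  [2·signedArea(CEA) = 21/68 ∩ EC · DA = 110/17]
   → C = (-10, 7/2)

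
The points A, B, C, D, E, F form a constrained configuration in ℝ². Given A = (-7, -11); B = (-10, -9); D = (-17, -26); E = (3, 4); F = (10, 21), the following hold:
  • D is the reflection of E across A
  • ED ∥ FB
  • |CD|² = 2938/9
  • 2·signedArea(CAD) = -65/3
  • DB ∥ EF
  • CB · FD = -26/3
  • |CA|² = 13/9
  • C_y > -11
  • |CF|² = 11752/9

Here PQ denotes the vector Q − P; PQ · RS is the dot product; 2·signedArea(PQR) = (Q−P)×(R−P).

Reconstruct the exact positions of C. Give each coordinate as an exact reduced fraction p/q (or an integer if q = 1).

C = (-8, -31/3)

1. C_x = -8  [CB · FD = -26/3 ∩ 2·signedArea(CAD) = -65/3]
2. C_y = -31/3  [CB · FD = -26/3 ∩ 2·signedArea(CAD) = -65/3]
   → C = (-8, -31/3)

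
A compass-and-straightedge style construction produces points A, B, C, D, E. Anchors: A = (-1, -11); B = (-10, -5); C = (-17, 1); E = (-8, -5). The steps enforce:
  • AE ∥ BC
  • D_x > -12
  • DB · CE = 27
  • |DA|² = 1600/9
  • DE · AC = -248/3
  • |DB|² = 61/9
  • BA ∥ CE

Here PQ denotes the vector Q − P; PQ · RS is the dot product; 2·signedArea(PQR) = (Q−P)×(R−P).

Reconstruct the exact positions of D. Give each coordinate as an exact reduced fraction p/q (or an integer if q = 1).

1. D_x = -35/3  [DB · CE = 27 ∩ DE · AC = -248/3]
2. D_y = -3  [DB · CE = 27 ∩ DE · AC = -248/3]
   → D = (-35/3, -3)

D = (-35/3, -3)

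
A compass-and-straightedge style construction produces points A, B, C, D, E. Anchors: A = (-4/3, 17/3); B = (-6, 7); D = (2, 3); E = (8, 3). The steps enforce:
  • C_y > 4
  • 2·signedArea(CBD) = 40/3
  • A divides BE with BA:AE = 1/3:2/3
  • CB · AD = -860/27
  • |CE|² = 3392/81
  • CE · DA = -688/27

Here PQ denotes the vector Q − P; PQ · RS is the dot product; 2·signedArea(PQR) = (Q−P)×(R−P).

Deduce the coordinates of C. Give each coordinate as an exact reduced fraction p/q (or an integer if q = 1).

1. C_x = 16/9  [CE · DA = -688/27 ∩ 2·signedArea(CBD) = 40/3]
2. C_y = 43/9  [CE · DA = -688/27 ∩ 2·signedArea(CBD) = 40/3]
   → C = (16/9, 43/9)

C = (16/9, 43/9)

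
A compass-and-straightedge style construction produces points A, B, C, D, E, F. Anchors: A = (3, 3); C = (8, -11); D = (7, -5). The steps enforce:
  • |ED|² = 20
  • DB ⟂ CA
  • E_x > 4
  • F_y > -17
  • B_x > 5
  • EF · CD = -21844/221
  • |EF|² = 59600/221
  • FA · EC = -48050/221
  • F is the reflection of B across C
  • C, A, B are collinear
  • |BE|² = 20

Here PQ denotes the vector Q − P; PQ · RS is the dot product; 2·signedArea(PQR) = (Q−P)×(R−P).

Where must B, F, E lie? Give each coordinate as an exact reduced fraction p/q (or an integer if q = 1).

B = (1323/221, -1185/221)
E = (5, -1)
F = (2213/221, -3677/221)

1. B_x = 1323/221  [C, A, B are collinear ∩ DB ⟂ CA]
2. B_y = -1185/221  [C, A, B are collinear ∩ DB ⟂ CA]
   → B = (1323/221, -1185/221)
3. F_x = 2213/221  [F is the reflection of B across C]
4. F_y = -3677/221  [F is the reflection of B across C]
   → F = (2213/221, -3677/221)
5. E_x = 5  [EF · CD = -21844/221 ∩ FA · EC = -48050/221]
6. E_y = -1  [EF · CD = -21844/221 ∩ FA · EC = -48050/221]
   → E = (5, -1)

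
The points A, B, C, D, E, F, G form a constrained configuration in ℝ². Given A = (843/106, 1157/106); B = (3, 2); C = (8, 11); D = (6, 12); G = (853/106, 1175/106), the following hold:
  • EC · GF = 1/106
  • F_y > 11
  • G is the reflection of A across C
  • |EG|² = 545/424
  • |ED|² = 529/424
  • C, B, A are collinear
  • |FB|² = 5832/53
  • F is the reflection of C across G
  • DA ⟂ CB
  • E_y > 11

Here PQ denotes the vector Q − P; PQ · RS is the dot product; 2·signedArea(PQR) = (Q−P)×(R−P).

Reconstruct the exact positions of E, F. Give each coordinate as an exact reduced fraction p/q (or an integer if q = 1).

E = (1479/212, 2429/212)
F = (429/53, 592/53)

1. F_x = 429/53  [F is the reflection of C across G]
2. F_y = 592/53  [F is the reflection of C across G]
   → F = (429/53, 592/53)
3. E_x = 1479/212  [line -5/106·x + -9/106·y + 69/53 = 0 ∩ |EG|² = 545/424]
4. E_y = 2429/212  [line -5/106·x + -9/106·y + 69/53 = 0 ∩ |EG|² = 545/424]
   → E = (1479/212, 2429/212)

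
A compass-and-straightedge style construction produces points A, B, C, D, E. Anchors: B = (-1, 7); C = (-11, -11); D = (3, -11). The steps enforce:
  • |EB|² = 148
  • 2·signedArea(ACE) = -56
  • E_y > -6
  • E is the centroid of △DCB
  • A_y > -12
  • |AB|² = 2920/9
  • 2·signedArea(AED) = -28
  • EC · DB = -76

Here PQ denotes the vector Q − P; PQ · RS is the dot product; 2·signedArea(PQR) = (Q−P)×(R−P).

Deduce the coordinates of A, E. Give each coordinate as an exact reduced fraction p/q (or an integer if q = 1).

A = (-5/3, -11)
E = (-3, -5)

1. E_x = -3  [E is the centroid of △DCB]
2. E_y = -5  [E is the centroid of △DCB]
   → E = (-3, -5)
3. A_x = -5/3  [2·signedArea(AED) = -28 ∩ 2·signedArea(ACE) = -56]
4. A_y = -11  [2·signedArea(AED) = -28 ∩ 2·signedArea(ACE) = -56]
   → A = (-5/3, -11)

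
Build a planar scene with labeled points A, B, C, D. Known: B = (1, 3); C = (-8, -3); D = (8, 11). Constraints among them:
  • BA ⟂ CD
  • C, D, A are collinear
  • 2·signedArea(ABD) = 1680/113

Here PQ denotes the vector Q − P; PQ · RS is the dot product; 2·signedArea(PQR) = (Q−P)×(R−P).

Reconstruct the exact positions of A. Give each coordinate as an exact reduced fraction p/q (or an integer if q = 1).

A = (8/113, 459/113)

1. A_x = 8/113  [C, D, A are collinear ∩ BA ⟂ CD]
2. A_y = 459/113  [C, D, A are collinear ∩ BA ⟂ CD]
   → A = (8/113, 459/113)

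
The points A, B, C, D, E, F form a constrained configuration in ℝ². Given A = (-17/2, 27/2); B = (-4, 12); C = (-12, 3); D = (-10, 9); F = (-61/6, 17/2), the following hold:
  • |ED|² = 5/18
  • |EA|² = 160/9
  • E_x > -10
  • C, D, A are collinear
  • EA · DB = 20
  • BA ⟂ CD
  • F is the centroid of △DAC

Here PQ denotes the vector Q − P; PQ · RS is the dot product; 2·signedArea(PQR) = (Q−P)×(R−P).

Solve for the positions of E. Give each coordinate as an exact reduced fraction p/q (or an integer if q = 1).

1. E_x = -59/6  [line -6·x + -3·y + -61/2 = 0 ∩ |EA|² = 160/9]
2. E_y = 19/2  [line -6·x + -3·y + -61/2 = 0 ∩ |EA|² = 160/9]
   → E = (-59/6, 19/2)

E = (-59/6, 19/2)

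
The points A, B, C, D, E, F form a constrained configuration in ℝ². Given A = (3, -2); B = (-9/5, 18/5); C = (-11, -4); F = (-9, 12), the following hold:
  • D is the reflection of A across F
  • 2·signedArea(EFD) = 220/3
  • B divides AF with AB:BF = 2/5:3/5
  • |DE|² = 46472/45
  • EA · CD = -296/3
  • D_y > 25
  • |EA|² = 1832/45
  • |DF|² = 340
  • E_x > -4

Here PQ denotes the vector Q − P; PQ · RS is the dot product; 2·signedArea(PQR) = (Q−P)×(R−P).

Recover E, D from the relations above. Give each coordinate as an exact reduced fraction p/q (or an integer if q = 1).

1. D_x = -21  [D is the reflection of A across F]
2. D_y = 26  [D is the reflection of A across F]
   → D = (-21, 26)
3. E_x = -49/15  [2·signedArea(EFD) = 220/3 ∩ EA · CD = -296/3]
4. E_y = -4/5  [2·signedArea(EFD) = 220/3 ∩ EA · CD = -296/3]
   → E = (-49/15, -4/5)

D = (-21, 26)
E = (-49/15, -4/5)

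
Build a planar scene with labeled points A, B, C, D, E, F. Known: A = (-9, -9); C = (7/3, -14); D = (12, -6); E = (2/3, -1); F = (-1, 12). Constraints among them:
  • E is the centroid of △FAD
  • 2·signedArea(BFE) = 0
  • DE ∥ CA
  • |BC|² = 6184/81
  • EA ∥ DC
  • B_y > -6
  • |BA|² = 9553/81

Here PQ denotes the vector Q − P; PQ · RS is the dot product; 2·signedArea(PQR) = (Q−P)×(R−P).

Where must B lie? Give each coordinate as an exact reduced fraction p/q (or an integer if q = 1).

B = (11/9, -16/3)

1. B_x = 11/9  [line 13·x + 5/3·y + -7 = 0 ∩ |BC|² = 6184/81]
2. B_y = -16/3  [line 13·x + 5/3·y + -7 = 0 ∩ |BC|² = 6184/81]
   → B = (11/9, -16/3)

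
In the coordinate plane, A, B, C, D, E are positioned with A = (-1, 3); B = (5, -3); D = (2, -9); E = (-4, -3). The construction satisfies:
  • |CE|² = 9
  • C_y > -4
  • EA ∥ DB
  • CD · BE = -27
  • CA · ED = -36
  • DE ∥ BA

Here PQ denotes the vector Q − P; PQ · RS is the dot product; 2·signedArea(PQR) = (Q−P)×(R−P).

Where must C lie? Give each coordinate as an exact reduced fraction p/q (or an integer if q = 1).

1. C_x = -1  [CA · ED = -36 ∩ CD · BE = -27]
2. C_y = -3  [CA · ED = -36 ∩ CD · BE = -27]
   → C = (-1, -3)

C = (-1, -3)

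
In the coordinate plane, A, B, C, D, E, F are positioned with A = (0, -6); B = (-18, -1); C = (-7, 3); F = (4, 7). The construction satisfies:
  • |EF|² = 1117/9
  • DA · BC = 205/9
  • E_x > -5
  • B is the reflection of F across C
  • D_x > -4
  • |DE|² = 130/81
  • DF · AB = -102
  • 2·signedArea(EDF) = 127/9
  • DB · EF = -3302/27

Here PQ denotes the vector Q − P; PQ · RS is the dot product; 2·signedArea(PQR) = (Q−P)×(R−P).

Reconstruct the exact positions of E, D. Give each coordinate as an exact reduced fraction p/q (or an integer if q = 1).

D = (-35/9, -1)
E = (-14/3, 0)

1. D_x = -35/9  [DA · BC = 205/9 ∩ DF · AB = -102]
2. D_y = -1  [DA · BC = 205/9 ∩ DF · AB = -102]
   → D = (-35/9, -1)
3. E_x = -14/3  [2·signedArea(EDF) = 127/9 ∩ DB · EF = -3302/27]
4. E_y = 0  [2·signedArea(EDF) = 127/9 ∩ DB · EF = -3302/27]
   → E = (-14/3, 0)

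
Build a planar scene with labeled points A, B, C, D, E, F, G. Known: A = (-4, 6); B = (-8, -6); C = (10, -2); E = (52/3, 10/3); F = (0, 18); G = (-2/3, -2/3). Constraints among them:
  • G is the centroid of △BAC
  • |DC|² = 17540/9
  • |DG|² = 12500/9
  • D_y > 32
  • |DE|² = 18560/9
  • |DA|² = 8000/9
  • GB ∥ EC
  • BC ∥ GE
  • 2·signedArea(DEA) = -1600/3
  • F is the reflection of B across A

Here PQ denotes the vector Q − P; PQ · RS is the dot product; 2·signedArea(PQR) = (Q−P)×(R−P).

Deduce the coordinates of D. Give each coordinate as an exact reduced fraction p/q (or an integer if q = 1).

D = (-52/3, 98/3)

1. D_x = -52/3  [line -8/3·x + -64/3·y + 1952/3 = 0 ∩ |DC|² = 17540/9]
2. D_y = 98/3  [line -8/3·x + -64/3·y + 1952/3 = 0 ∩ |DC|² = 17540/9]
   → D = (-52/3, 98/3)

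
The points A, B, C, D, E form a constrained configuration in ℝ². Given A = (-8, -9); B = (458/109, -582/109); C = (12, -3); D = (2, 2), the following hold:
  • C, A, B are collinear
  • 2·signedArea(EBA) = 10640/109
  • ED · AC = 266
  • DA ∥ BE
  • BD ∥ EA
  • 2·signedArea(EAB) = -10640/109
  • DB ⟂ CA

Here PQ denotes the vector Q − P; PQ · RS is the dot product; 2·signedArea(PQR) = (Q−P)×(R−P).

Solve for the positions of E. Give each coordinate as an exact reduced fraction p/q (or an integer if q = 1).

E = (-632/109, -1781/109)

1. E_x = -632/109  [BD ∥ EA ∩ DA ∥ BE]
2. E_y = -1781/109  [BD ∥ EA ∩ DA ∥ BE]
   → E = (-632/109, -1781/109)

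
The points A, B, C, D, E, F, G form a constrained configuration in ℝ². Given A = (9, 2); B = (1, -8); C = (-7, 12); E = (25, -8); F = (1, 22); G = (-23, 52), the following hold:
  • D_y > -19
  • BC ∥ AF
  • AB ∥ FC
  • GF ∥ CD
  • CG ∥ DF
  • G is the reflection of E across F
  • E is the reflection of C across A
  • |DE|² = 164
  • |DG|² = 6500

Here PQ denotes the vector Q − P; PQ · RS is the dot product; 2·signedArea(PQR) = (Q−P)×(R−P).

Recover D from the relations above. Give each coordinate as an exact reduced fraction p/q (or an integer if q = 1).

D = (17, -18)

1. D_x = 17  [CG ∥ DF ∩ GF ∥ CD]
2. D_y = -18  [CG ∥ DF ∩ GF ∥ CD]
   → D = (17, -18)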